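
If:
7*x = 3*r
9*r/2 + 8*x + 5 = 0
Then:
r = -70/111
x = -10/37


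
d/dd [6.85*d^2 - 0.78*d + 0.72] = 13.7*d - 0.78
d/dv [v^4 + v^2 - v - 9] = 4*v^3 + 2*v - 1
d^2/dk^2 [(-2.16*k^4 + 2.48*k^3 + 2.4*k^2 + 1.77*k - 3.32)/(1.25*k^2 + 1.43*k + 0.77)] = (-6.75*k^6 - 23.166*k^5 - 38.975904*k^4 - 35.734062*k^3 - 43.9686*k^2 - 37.006398*k - 8.23911)/(1.953125*k^6 + 6.703125*k^5 + 11.27775*k^4 + 11.182457*k^3 + 6.947094*k^2 + 2.543541*k + 0.456533)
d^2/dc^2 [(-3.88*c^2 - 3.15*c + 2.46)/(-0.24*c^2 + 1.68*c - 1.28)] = (-2.22044604925031e-16*c^4 + 3.491712*c^3 - 8.001792*c^2 + 0.145152*c + 13.88672)/(0.013824*c^6 - 0.290304*c^5 + 2.253312*c^4 - 7.838208*c^3 + 12.017664*c^2 - 8.257536*c + 2.097152)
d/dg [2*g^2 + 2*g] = 4*g + 2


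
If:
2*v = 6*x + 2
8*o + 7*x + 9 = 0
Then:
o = -7*x/8 - 9/8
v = 3*x + 1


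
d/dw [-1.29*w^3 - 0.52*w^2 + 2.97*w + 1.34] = -3.87*w^2 - 1.04*w + 2.97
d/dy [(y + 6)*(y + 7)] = 2*y + 13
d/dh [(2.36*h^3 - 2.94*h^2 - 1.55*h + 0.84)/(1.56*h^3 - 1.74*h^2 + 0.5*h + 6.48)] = (1.77635683940025e-15*h^5 + 0.479999999999997*h^4 + 7.196*h^3 + 37.7802*h^2 - 35.1792*h - 10.464)/(2.4336*h^6 - 5.4288*h^5 + 4.5876*h^4 + 18.4776*h^3 - 22.3004*h^2 + 6.48*h + 41.9904)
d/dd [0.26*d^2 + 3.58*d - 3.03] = 0.52*d + 3.58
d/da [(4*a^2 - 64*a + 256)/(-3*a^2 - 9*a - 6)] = 4*(-19*a^2 + 124*a + 224)/(3*(a^4 + 6*a^3 + 13*a^2 + 12*a + 4))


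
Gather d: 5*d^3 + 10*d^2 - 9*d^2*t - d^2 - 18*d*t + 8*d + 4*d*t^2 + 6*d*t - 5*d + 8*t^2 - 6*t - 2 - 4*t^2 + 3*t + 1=5*d^3 + d^2*(9 - 9*t) + d*(4*t^2 - 12*t + 3) + 4*t^2 - 3*t - 1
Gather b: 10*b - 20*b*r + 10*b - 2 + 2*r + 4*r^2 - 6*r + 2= b*(20 - 20*r) + 4*r^2 - 4*r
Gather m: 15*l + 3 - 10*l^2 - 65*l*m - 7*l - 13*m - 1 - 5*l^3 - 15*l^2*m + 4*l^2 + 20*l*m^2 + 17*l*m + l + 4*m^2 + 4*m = -5*l^3 - 6*l^2 + 9*l + m^2*(20*l + 4) + m*(-15*l^2 - 48*l - 9) + 2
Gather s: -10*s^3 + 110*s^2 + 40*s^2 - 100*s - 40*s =-10*s^3 + 150*s^2 - 140*s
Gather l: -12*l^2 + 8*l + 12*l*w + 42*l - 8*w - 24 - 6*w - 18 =-12*l^2 + l*(12*w + 50) - 14*w - 42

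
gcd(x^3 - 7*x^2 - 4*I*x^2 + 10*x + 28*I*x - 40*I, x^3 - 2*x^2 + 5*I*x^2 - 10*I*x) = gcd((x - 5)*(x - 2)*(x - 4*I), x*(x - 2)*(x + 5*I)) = x - 2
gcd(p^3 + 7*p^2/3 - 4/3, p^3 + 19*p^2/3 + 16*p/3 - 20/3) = p^2 + 4*p/3 - 4/3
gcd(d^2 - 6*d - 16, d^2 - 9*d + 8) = d - 8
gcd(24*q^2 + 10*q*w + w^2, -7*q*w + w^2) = 1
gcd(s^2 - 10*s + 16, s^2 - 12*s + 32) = s - 8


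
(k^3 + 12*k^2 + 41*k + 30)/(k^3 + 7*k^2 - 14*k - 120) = (k + 1)/(k - 4)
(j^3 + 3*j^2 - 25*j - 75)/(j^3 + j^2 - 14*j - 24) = (j^2 - 25)/(j^2 - 2*j - 8)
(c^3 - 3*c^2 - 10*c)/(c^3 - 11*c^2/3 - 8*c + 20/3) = 3*c/(3*c - 2)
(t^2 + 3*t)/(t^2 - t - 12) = t/(t - 4)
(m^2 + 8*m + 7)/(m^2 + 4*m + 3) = (m + 7)/(m + 3)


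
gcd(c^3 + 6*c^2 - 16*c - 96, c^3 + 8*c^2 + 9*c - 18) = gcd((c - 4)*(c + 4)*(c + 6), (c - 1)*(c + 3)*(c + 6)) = c + 6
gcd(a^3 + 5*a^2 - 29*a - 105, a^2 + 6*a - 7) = a + 7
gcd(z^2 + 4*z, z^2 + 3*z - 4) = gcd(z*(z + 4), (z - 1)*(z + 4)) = z + 4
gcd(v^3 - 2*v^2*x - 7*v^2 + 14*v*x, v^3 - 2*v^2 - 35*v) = v^2 - 7*v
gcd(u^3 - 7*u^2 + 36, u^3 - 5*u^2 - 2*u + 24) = u^2 - u - 6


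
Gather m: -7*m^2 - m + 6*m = -7*m^2 + 5*m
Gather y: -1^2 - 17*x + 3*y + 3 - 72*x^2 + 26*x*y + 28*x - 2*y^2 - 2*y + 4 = -72*x^2 + 11*x - 2*y^2 + y*(26*x + 1) + 6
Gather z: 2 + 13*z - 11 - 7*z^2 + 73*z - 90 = -7*z^2 + 86*z - 99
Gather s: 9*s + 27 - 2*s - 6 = 7*s + 21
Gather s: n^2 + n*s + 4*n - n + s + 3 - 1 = n^2 + 3*n + s*(n + 1) + 2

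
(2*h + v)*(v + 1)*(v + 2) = 2*h*v^2 + 6*h*v + 4*h + v^3 + 3*v^2 + 2*v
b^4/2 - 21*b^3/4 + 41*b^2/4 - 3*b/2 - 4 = (b/2 + 1/4)*(b - 8)*(b - 2)*(b - 1)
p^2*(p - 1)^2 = p^4 - 2*p^3 + p^2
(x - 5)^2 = x^2 - 10*x + 25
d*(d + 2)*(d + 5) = d^3 + 7*d^2 + 10*d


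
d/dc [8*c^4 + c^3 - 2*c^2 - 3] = c*(32*c^2 + 3*c - 4)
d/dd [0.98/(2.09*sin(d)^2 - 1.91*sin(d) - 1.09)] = (1.8718 - 4.0964*sin(d))*cos(d)/(-2.09*sin(d)^2 + 1.91*sin(d) + 1.09)^2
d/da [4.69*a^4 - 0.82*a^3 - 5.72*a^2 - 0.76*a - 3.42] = 18.76*a^3 - 2.46*a^2 - 11.44*a - 0.76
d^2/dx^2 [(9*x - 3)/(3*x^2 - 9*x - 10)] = 18*((10 - 9*x)*(-3*x^2 + 9*x + 10) - 3*(2*x - 3)^2*(3*x - 1))/(-3*x^2 + 9*x + 10)^3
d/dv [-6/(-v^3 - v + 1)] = 6*(-3*v^2 - 1)/(v^3 + v - 1)^2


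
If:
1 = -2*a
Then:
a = -1/2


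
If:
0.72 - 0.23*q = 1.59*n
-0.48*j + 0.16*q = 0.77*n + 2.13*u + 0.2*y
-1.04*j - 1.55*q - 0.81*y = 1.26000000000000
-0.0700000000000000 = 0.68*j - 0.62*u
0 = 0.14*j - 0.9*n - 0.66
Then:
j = 1.56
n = -0.49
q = 6.52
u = 1.82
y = -16.04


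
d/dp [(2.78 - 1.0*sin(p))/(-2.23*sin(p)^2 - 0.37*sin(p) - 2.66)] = (-2.23*sin(p)^2 + 12.3988*sin(p) + 3.6886)*cos(p)/(4.9729*sin(p)^4 + 1.6502*sin(p)^3 + 12.0005*sin(p)^2 + 1.9684*sin(p) + 7.0756)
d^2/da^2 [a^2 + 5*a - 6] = 2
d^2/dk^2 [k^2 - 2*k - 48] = 2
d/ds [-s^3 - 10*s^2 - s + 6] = -3*s^2 - 20*s - 1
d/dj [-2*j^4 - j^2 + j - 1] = -8*j^3 - 2*j + 1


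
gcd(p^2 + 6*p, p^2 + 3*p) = p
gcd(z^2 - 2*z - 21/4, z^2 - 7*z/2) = z - 7/2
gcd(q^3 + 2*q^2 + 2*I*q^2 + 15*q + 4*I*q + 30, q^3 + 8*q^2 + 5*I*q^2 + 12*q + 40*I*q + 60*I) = q^2 + q*(2 + 5*I) + 10*I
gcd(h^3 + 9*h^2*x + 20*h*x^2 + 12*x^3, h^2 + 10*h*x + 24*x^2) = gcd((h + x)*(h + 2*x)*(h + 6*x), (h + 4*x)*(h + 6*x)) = h + 6*x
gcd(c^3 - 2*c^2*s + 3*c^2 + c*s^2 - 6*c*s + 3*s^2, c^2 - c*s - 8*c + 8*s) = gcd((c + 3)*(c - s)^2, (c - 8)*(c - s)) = -c + s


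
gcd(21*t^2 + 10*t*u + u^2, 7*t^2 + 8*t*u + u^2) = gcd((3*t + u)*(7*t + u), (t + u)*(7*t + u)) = 7*t + u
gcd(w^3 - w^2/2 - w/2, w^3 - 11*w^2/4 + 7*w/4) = w^2 - w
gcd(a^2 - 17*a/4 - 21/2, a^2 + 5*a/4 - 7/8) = a + 7/4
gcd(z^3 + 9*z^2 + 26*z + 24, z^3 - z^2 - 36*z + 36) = 1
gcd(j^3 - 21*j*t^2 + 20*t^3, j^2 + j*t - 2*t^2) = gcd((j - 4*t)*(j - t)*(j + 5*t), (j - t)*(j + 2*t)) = -j + t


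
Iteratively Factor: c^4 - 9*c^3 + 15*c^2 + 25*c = (c + 1)*(c^3 - 10*c^2 + 25*c) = (c - 5)*(c + 1)*(c^2 - 5*c) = c*(c - 5)*(c + 1)*(c - 5)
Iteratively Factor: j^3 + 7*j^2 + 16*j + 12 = (j + 2)*(j^2 + 5*j + 6) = (j + 2)^2*(j + 3)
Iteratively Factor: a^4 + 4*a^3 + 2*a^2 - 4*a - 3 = (a + 1)*(a^3 + 3*a^2 - a - 3) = (a + 1)^2*(a^2 + 2*a - 3) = (a - 1)*(a + 1)^2*(a + 3)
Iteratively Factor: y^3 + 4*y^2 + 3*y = (y + 3)*(y^2 + y) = (y + 1)*(y + 3)*(y)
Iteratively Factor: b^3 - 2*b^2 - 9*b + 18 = (b - 2)*(b^2 - 9) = (b - 2)*(b + 3)*(b - 3)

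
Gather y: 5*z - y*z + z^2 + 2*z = -y*z + z^2 + 7*z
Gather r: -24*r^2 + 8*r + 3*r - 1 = -24*r^2 + 11*r - 1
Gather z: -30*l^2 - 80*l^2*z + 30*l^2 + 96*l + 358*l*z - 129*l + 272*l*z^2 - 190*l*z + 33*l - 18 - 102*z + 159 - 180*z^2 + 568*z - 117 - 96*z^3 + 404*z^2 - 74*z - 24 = -96*z^3 + z^2*(272*l + 224) + z*(-80*l^2 + 168*l + 392)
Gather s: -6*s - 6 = -6*s - 6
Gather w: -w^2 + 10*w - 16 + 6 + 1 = -w^2 + 10*w - 9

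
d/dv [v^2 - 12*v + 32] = 2*v - 12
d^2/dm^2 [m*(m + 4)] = 2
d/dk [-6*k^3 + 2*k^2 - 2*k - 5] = -18*k^2 + 4*k - 2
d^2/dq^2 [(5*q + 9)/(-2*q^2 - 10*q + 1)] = 4*(-2*(2*q + 5)^2*(5*q + 9) + (15*q + 34)*(2*q^2 + 10*q - 1))/(2*q^2 + 10*q - 1)^3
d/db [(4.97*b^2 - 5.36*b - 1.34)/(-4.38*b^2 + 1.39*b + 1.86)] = (-16.5685*b^2 + 6.75*b - 8.107)/(19.1844*b^4 - 12.1764*b^3 - 14.3615*b^2 + 5.1708*b + 3.4596)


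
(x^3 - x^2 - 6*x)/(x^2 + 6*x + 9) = x*(x^2 - x - 6)/(x^2 + 6*x + 9)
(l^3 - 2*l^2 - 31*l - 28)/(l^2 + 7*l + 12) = (l^2 - 6*l - 7)/(l + 3)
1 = 1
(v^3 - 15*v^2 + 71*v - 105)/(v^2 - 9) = (v^2 - 12*v + 35)/(v + 3)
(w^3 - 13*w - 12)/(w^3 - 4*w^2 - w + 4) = (w + 3)/(w - 1)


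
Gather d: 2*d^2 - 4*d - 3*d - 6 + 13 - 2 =2*d^2 - 7*d + 5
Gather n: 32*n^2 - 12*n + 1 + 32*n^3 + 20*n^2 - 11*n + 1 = 32*n^3 + 52*n^2 - 23*n + 2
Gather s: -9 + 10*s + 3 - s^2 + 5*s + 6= -s^2 + 15*s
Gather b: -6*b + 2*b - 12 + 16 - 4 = -4*b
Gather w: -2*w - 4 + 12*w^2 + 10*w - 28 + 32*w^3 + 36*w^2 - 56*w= 32*w^3 + 48*w^2 - 48*w - 32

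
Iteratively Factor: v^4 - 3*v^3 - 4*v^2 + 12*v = (v - 2)*(v^3 - v^2 - 6*v) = (v - 2)*(v + 2)*(v^2 - 3*v) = (v - 3)*(v - 2)*(v + 2)*(v)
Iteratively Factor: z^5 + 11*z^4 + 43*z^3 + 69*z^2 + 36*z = (z + 3)*(z^4 + 8*z^3 + 19*z^2 + 12*z) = z*(z + 3)*(z^3 + 8*z^2 + 19*z + 12) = z*(z + 3)^2*(z^2 + 5*z + 4) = z*(z + 1)*(z + 3)^2*(z + 4)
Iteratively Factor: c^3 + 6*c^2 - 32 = (c - 2)*(c^2 + 8*c + 16) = (c - 2)*(c + 4)*(c + 4)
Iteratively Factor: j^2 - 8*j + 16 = (j - 4)*(j - 4)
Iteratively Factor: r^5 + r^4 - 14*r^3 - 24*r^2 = (r - 4)*(r^4 + 5*r^3 + 6*r^2) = r*(r - 4)*(r^3 + 5*r^2 + 6*r) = r*(r - 4)*(r + 2)*(r^2 + 3*r) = r^2*(r - 4)*(r + 2)*(r + 3)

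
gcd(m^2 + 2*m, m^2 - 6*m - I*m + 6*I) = 1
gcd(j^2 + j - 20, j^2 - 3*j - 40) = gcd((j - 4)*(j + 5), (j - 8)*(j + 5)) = j + 5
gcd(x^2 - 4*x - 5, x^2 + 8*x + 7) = x + 1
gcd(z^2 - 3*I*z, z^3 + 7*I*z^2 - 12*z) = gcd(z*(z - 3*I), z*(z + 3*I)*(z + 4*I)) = z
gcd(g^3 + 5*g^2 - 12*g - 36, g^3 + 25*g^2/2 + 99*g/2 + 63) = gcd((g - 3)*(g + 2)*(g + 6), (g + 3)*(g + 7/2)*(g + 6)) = g + 6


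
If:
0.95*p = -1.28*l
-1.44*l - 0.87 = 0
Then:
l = -0.60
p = 0.81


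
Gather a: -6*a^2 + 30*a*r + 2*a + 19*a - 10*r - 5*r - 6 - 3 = -6*a^2 + a*(30*r + 21) - 15*r - 9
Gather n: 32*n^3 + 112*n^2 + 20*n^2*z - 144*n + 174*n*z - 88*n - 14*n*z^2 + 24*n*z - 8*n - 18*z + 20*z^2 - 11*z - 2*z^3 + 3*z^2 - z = 32*n^3 + n^2*(20*z + 112) + n*(-14*z^2 + 198*z - 240) - 2*z^3 + 23*z^2 - 30*z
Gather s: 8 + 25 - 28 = 5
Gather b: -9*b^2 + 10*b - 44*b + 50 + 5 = -9*b^2 - 34*b + 55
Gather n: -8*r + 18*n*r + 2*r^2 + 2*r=18*n*r + 2*r^2 - 6*r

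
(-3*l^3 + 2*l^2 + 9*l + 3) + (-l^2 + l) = -3*l^3 + l^2 + 10*l + 3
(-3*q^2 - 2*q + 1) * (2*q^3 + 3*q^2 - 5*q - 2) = -6*q^5 - 13*q^4 + 11*q^3 + 19*q^2 - q - 2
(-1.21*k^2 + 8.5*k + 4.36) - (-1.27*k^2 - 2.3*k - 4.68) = 0.0600000000000001*k^2 + 10.8*k + 9.04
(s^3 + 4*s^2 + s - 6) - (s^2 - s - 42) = s^3 + 3*s^2 + 2*s + 36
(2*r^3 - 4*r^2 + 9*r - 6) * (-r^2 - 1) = -2*r^5 + 4*r^4 - 11*r^3 + 10*r^2 - 9*r + 6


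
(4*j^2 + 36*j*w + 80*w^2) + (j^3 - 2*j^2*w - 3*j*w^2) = j^3 - 2*j^2*w + 4*j^2 - 3*j*w^2 + 36*j*w + 80*w^2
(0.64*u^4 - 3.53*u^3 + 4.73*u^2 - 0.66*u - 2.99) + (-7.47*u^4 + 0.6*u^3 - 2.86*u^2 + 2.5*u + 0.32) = -6.83*u^4 - 2.93*u^3 + 1.87*u^2 + 1.84*u - 2.67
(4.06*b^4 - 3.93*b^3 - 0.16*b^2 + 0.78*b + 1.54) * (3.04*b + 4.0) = 12.3424*b^5 + 4.2928*b^4 - 16.2064*b^3 + 1.7312*b^2 + 7.8016*b + 6.16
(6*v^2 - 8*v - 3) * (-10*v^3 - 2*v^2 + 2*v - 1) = -60*v^5 + 68*v^4 + 58*v^3 - 16*v^2 + 2*v + 3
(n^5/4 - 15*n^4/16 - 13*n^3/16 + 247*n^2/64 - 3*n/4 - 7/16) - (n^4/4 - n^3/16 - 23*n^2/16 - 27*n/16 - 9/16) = n^5/4 - 19*n^4/16 - 3*n^3/4 + 339*n^2/64 + 15*n/16 + 1/8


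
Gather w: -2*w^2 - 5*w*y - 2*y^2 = -2*w^2 - 5*w*y - 2*y^2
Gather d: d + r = d + r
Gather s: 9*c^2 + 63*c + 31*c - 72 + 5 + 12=9*c^2 + 94*c - 55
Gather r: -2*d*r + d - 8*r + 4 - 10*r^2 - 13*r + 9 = d - 10*r^2 + r*(-2*d - 21) + 13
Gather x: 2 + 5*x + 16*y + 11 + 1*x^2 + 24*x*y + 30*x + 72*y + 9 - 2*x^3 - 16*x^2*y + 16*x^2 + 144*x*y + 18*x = -2*x^3 + x^2*(17 - 16*y) + x*(168*y + 53) + 88*y + 22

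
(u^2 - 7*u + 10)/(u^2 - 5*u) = (u - 2)/u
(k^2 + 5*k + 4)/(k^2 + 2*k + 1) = (k + 4)/(k + 1)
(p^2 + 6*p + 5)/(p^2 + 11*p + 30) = (p + 1)/(p + 6)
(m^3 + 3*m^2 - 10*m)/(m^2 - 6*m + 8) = m*(m + 5)/(m - 4)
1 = 1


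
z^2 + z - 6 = (z - 2)*(z + 3)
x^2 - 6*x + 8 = (x - 4)*(x - 2)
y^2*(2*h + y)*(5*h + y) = 10*h^2*y^2 + 7*h*y^3 + y^4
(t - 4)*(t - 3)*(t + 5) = t^3 - 2*t^2 - 23*t + 60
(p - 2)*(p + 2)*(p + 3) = p^3 + 3*p^2 - 4*p - 12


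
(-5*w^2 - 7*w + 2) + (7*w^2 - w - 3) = 2*w^2 - 8*w - 1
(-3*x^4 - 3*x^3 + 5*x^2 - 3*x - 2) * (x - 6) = -3*x^5 + 15*x^4 + 23*x^3 - 33*x^2 + 16*x + 12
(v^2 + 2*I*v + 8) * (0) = 0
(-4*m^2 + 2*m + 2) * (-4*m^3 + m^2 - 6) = 16*m^5 - 12*m^4 - 6*m^3 + 26*m^2 - 12*m - 12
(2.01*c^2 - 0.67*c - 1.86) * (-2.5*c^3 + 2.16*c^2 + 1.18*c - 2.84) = -5.025*c^5 + 6.0166*c^4 + 5.5746*c^3 - 10.5166*c^2 - 0.292*c + 5.2824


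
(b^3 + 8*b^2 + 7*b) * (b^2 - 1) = b^5 + 8*b^4 + 6*b^3 - 8*b^2 - 7*b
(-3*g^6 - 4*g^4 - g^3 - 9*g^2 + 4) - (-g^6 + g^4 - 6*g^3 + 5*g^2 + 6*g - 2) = -2*g^6 - 5*g^4 + 5*g^3 - 14*g^2 - 6*g + 6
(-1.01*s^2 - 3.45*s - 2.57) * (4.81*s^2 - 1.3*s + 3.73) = -4.8581*s^4 - 15.2815*s^3 - 11.644*s^2 - 9.5275*s - 9.5861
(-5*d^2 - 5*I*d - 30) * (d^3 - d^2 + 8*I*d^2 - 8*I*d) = -5*d^5 + 5*d^4 - 45*I*d^4 + 10*d^3 + 45*I*d^3 - 10*d^2 - 240*I*d^2 + 240*I*d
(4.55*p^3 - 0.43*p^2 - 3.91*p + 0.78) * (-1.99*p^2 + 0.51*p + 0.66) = -9.0545*p^5 + 3.1762*p^4 + 10.5646*p^3 - 3.8301*p^2 - 2.1828*p + 0.5148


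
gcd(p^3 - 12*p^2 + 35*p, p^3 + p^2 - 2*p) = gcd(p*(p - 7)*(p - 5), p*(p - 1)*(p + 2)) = p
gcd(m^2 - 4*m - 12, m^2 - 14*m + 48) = m - 6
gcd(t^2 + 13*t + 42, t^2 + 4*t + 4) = 1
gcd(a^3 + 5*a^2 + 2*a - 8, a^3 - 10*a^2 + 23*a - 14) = a - 1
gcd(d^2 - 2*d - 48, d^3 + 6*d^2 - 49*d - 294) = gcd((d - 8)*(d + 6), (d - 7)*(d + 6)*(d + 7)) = d + 6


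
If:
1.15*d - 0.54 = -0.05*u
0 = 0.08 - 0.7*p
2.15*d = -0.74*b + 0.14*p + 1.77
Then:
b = 0.126321974148061*u + 1.04923619271445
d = 0.469565217391304 - 0.0434782608695652*u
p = 0.11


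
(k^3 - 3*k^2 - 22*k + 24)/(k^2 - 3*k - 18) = (k^2 + 3*k - 4)/(k + 3)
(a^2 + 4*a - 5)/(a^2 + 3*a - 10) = (a - 1)/(a - 2)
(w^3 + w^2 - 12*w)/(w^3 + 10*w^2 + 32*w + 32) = w*(w - 3)/(w^2 + 6*w + 8)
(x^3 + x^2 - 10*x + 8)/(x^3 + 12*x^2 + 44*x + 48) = (x^2 - 3*x + 2)/(x^2 + 8*x + 12)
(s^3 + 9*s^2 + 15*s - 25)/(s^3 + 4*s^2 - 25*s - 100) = (s^2 + 4*s - 5)/(s^2 - s - 20)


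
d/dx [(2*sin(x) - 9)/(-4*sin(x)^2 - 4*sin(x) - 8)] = (2*sin(x)^2 - 18*sin(x) - 13)*cos(x)/(4*(sin(x)^2 + sin(x) + 2)^2)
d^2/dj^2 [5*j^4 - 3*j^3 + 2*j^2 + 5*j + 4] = 60*j^2 - 18*j + 4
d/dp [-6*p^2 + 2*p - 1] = 2 - 12*p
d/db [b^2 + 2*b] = 2*b + 2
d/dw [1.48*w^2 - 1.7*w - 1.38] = 2.96*w - 1.7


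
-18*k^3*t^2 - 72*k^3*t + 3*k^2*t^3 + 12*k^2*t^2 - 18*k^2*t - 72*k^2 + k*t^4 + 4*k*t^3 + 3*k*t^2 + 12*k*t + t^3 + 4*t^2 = (-3*k + t)*(6*k + t)*(t + 4)*(k*t + 1)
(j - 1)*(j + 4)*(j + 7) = j^3 + 10*j^2 + 17*j - 28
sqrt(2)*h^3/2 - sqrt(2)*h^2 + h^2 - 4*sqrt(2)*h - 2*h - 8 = (h - 4)*(h + sqrt(2))*(sqrt(2)*h/2 + sqrt(2))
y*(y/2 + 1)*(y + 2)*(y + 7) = y^4/2 + 11*y^3/2 + 16*y^2 + 14*y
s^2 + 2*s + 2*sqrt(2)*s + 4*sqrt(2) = (s + 2)*(s + 2*sqrt(2))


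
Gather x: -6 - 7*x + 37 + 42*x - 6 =35*x + 25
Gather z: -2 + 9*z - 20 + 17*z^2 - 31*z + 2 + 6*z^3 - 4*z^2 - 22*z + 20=6*z^3 + 13*z^2 - 44*z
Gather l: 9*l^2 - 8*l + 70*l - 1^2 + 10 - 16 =9*l^2 + 62*l - 7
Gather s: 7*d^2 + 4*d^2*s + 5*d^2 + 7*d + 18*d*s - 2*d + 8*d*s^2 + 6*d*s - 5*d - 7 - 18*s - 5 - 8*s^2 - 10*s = 12*d^2 + s^2*(8*d - 8) + s*(4*d^2 + 24*d - 28) - 12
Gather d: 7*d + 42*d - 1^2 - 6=49*d - 7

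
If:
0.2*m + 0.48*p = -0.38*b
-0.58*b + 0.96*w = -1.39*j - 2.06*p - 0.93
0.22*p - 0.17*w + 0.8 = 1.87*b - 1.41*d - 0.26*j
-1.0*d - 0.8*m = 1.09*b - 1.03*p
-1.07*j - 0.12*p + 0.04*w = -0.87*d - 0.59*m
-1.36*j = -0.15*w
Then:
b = -0.37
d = -1.06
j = -0.05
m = 1.44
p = -0.31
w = -0.46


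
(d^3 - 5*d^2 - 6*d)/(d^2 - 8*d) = (d^2 - 5*d - 6)/(d - 8)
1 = 1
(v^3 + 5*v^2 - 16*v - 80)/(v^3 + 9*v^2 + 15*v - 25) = (v^2 - 16)/(v^2 + 4*v - 5)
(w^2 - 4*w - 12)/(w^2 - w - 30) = (w + 2)/(w + 5)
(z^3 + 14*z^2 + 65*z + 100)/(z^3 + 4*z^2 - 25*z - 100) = (z + 5)/(z - 5)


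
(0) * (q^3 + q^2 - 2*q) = 0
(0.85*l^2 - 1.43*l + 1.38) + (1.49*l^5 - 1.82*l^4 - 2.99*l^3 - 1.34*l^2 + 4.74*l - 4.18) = 1.49*l^5 - 1.82*l^4 - 2.99*l^3 - 0.49*l^2 + 3.31*l - 2.8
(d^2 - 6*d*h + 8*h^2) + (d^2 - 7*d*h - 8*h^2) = 2*d^2 - 13*d*h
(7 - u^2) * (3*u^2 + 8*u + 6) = -3*u^4 - 8*u^3 + 15*u^2 + 56*u + 42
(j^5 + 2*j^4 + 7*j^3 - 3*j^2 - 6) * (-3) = -3*j^5 - 6*j^4 - 21*j^3 + 9*j^2 + 18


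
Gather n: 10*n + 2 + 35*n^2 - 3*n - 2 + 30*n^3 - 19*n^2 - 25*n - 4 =30*n^3 + 16*n^2 - 18*n - 4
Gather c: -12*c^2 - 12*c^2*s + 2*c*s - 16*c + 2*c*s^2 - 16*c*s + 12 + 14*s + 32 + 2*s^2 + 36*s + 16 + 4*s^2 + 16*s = c^2*(-12*s - 12) + c*(2*s^2 - 14*s - 16) + 6*s^2 + 66*s + 60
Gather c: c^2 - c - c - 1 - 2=c^2 - 2*c - 3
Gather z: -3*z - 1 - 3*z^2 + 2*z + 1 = -3*z^2 - z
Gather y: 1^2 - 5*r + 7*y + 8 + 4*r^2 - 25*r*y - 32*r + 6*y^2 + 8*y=4*r^2 - 37*r + 6*y^2 + y*(15 - 25*r) + 9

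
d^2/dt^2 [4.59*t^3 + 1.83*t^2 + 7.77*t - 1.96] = 27.54*t + 3.66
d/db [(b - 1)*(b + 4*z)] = 2*b + 4*z - 1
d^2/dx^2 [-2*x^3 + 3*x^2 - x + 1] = 6 - 12*x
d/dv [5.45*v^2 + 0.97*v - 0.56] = 10.9*v + 0.97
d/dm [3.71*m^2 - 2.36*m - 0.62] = 7.42*m - 2.36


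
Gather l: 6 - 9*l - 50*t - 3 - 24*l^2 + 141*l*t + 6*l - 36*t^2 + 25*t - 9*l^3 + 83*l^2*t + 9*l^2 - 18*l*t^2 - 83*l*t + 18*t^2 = -9*l^3 + l^2*(83*t - 15) + l*(-18*t^2 + 58*t - 3) - 18*t^2 - 25*t + 3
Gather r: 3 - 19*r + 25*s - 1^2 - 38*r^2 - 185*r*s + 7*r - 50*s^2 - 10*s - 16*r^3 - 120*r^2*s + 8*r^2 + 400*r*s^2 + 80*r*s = -16*r^3 + r^2*(-120*s - 30) + r*(400*s^2 - 105*s - 12) - 50*s^2 + 15*s + 2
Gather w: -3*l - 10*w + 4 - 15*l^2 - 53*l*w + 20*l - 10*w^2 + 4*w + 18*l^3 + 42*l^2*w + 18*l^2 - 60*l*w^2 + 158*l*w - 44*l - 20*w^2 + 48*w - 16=18*l^3 + 3*l^2 - 27*l + w^2*(-60*l - 30) + w*(42*l^2 + 105*l + 42) - 12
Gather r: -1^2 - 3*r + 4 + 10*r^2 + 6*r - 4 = 10*r^2 + 3*r - 1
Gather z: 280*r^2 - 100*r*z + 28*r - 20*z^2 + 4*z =280*r^2 + 28*r - 20*z^2 + z*(4 - 100*r)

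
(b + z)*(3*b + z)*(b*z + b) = 3*b^3*z + 3*b^3 + 4*b^2*z^2 + 4*b^2*z + b*z^3 + b*z^2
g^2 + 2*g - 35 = (g - 5)*(g + 7)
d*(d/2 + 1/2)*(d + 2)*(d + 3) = d^4/2 + 3*d^3 + 11*d^2/2 + 3*d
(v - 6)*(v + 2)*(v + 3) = v^3 - v^2 - 24*v - 36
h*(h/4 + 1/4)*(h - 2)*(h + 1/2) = h^4/4 - h^3/8 - 5*h^2/8 - h/4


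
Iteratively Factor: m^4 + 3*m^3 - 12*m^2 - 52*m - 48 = (m + 2)*(m^3 + m^2 - 14*m - 24) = (m + 2)*(m + 3)*(m^2 - 2*m - 8) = (m - 4)*(m + 2)*(m + 3)*(m + 2)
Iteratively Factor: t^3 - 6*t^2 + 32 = (t - 4)*(t^2 - 2*t - 8) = (t - 4)*(t + 2)*(t - 4)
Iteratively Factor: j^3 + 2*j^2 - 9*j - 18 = (j - 3)*(j^2 + 5*j + 6) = (j - 3)*(j + 3)*(j + 2)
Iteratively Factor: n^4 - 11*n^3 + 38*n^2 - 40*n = (n - 5)*(n^3 - 6*n^2 + 8*n) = (n - 5)*(n - 4)*(n^2 - 2*n) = (n - 5)*(n - 4)*(n - 2)*(n)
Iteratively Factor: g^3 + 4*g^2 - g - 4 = (g - 1)*(g^2 + 5*g + 4) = (g - 1)*(g + 1)*(g + 4)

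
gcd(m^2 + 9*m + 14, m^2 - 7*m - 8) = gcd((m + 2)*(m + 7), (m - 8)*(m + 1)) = 1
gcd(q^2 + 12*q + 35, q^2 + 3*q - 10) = q + 5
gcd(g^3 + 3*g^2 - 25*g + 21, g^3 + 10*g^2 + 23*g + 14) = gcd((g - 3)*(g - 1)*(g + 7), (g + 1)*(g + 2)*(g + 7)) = g + 7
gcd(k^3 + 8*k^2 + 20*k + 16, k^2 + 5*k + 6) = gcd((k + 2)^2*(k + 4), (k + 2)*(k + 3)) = k + 2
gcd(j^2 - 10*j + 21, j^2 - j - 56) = 1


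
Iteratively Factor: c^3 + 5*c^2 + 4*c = (c + 4)*(c^2 + c) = (c + 1)*(c + 4)*(c)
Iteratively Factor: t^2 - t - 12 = (t + 3)*(t - 4)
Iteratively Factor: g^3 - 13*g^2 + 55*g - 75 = (g - 3)*(g^2 - 10*g + 25) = (g - 5)*(g - 3)*(g - 5)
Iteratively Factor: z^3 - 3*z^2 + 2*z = (z - 1)*(z^2 - 2*z) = z*(z - 1)*(z - 2)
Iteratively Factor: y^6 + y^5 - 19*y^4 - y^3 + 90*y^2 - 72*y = (y + 4)*(y^5 - 3*y^4 - 7*y^3 + 27*y^2 - 18*y) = (y - 3)*(y + 4)*(y^4 - 7*y^2 + 6*y) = (y - 3)*(y - 1)*(y + 4)*(y^3 + y^2 - 6*y) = (y - 3)*(y - 1)*(y + 3)*(y + 4)*(y^2 - 2*y) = (y - 3)*(y - 2)*(y - 1)*(y + 3)*(y + 4)*(y)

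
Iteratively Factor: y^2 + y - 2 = (y + 2)*(y - 1)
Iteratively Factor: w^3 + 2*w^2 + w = (w)*(w^2 + 2*w + 1) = w*(w + 1)*(w + 1)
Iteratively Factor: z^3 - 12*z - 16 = (z - 4)*(z^2 + 4*z + 4) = (z - 4)*(z + 2)*(z + 2)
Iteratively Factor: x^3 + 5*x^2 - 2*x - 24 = (x + 4)*(x^2 + x - 6) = (x - 2)*(x + 4)*(x + 3)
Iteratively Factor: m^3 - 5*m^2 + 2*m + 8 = (m - 4)*(m^2 - m - 2) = (m - 4)*(m - 2)*(m + 1)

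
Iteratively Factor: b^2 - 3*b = (b)*(b - 3)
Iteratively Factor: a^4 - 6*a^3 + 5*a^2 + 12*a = (a + 1)*(a^3 - 7*a^2 + 12*a) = (a - 4)*(a + 1)*(a^2 - 3*a) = a*(a - 4)*(a + 1)*(a - 3)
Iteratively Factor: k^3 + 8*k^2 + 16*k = (k + 4)*(k^2 + 4*k) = (k + 4)^2*(k)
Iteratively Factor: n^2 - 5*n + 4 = (n - 1)*(n - 4)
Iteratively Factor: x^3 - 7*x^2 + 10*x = (x - 2)*(x^2 - 5*x) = x*(x - 2)*(x - 5)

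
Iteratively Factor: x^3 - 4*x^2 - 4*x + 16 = (x - 4)*(x^2 - 4) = (x - 4)*(x + 2)*(x - 2)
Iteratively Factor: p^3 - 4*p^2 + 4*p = (p)*(p^2 - 4*p + 4) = p*(p - 2)*(p - 2)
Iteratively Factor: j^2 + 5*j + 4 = (j + 4)*(j + 1)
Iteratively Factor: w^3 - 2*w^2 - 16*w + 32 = (w + 4)*(w^2 - 6*w + 8) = (w - 4)*(w + 4)*(w - 2)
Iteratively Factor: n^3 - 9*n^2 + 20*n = (n - 5)*(n^2 - 4*n) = n*(n - 5)*(n - 4)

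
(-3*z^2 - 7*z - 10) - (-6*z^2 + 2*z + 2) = 3*z^2 - 9*z - 12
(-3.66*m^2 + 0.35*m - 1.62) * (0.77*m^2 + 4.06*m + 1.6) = -2.8182*m^4 - 14.5901*m^3 - 5.6824*m^2 - 6.0172*m - 2.592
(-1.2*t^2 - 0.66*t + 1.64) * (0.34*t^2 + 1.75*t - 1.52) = -0.408*t^4 - 2.3244*t^3 + 1.2266*t^2 + 3.8732*t - 2.4928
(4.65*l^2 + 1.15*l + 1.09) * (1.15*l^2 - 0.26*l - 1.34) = 5.3475*l^4 + 0.1135*l^3 - 5.2765*l^2 - 1.8244*l - 1.4606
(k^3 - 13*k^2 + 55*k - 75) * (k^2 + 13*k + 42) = k^5 - 72*k^3 + 94*k^2 + 1335*k - 3150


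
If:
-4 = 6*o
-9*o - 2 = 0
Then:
No Solution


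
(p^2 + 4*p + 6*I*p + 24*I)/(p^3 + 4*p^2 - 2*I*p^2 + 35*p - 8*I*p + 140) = (p + 6*I)/(p^2 - 2*I*p + 35)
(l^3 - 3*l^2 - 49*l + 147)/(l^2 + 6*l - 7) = (l^2 - 10*l + 21)/(l - 1)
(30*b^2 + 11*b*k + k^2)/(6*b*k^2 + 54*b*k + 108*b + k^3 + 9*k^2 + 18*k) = (5*b + k)/(k^2 + 9*k + 18)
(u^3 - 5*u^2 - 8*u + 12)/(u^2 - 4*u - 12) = u - 1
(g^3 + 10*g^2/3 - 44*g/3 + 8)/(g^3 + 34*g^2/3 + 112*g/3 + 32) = (3*g^2 - 8*g + 4)/(3*g^2 + 16*g + 16)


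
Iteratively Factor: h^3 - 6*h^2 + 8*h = (h - 2)*(h^2 - 4*h) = (h - 4)*(h - 2)*(h)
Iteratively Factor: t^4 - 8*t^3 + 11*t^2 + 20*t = (t - 4)*(t^3 - 4*t^2 - 5*t) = (t - 4)*(t + 1)*(t^2 - 5*t) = (t - 5)*(t - 4)*(t + 1)*(t)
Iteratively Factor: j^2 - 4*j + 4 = (j - 2)*(j - 2)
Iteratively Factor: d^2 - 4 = (d - 2)*(d + 2)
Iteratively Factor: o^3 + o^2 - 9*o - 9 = (o - 3)*(o^2 + 4*o + 3) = (o - 3)*(o + 3)*(o + 1)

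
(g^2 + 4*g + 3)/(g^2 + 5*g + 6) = (g + 1)/(g + 2)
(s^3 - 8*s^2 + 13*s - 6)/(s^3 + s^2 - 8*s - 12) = (s^3 - 8*s^2 + 13*s - 6)/(s^3 + s^2 - 8*s - 12)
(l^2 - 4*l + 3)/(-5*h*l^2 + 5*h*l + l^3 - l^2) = (3 - l)/(l*(5*h - l))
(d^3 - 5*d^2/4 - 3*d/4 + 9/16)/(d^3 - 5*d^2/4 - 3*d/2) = (d^2 - 2*d + 3/4)/(d*(d - 2))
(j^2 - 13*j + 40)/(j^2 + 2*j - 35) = (j - 8)/(j + 7)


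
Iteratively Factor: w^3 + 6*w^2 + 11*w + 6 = (w + 2)*(w^2 + 4*w + 3) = (w + 1)*(w + 2)*(w + 3)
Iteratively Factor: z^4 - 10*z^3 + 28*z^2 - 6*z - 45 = (z - 3)*(z^3 - 7*z^2 + 7*z + 15) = (z - 3)^2*(z^2 - 4*z - 5) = (z - 5)*(z - 3)^2*(z + 1)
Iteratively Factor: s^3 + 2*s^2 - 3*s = (s)*(s^2 + 2*s - 3) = s*(s + 3)*(s - 1)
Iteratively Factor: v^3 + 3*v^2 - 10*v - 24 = (v - 3)*(v^2 + 6*v + 8) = (v - 3)*(v + 4)*(v + 2)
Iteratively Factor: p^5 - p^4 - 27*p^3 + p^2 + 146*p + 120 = (p + 4)*(p^4 - 5*p^3 - 7*p^2 + 29*p + 30) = (p + 2)*(p + 4)*(p^3 - 7*p^2 + 7*p + 15) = (p - 3)*(p + 2)*(p + 4)*(p^2 - 4*p - 5) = (p - 5)*(p - 3)*(p + 2)*(p + 4)*(p + 1)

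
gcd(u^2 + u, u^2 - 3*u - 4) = u + 1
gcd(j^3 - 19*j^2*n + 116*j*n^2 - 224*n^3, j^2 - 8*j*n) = j - 8*n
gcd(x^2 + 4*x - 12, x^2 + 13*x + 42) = x + 6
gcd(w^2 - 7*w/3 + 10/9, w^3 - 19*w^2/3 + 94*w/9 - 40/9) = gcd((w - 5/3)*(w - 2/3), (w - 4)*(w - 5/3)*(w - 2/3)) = w^2 - 7*w/3 + 10/9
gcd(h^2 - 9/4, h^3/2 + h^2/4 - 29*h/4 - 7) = 1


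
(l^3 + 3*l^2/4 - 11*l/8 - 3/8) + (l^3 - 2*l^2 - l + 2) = 2*l^3 - 5*l^2/4 - 19*l/8 + 13/8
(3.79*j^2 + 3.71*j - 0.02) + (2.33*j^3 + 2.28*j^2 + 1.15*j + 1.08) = 2.33*j^3 + 6.07*j^2 + 4.86*j + 1.06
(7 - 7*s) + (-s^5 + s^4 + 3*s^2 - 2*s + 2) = -s^5 + s^4 + 3*s^2 - 9*s + 9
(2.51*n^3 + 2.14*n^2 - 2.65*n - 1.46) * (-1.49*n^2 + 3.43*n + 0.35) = -3.7399*n^5 + 5.4207*n^4 + 12.1672*n^3 - 6.1651*n^2 - 5.9353*n - 0.511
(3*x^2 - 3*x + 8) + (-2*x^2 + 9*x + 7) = x^2 + 6*x + 15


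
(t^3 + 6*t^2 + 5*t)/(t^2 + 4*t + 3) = t*(t + 5)/(t + 3)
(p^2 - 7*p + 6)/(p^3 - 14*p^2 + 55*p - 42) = 1/(p - 7)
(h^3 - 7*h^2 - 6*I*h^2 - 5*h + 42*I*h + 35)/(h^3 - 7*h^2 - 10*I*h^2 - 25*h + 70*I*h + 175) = (h - I)/(h - 5*I)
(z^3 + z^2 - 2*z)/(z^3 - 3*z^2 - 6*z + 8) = z/(z - 4)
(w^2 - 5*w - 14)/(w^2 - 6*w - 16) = (w - 7)/(w - 8)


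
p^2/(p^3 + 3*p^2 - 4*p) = p/(p^2 + 3*p - 4)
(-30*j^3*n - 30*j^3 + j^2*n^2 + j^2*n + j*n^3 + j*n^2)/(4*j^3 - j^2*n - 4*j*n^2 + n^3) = j*(-30*j^2*n - 30*j^2 + j*n^2 + j*n + n^3 + n^2)/(4*j^3 - j^2*n - 4*j*n^2 + n^3)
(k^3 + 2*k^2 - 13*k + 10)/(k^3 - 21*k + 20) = (k - 2)/(k - 4)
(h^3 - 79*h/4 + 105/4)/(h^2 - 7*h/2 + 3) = (2*h^2 + 3*h - 35)/(2*(h - 2))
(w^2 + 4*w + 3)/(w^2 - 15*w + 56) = (w^2 + 4*w + 3)/(w^2 - 15*w + 56)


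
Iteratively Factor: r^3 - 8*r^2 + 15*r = (r)*(r^2 - 8*r + 15) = r*(r - 3)*(r - 5)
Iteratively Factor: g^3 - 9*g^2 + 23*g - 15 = (g - 3)*(g^2 - 6*g + 5) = (g - 3)*(g - 1)*(g - 5)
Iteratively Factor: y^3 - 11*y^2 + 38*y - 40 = (y - 4)*(y^2 - 7*y + 10) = (y - 5)*(y - 4)*(y - 2)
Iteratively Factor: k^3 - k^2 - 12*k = (k - 4)*(k^2 + 3*k) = k*(k - 4)*(k + 3)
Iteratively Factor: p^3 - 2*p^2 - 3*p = (p - 3)*(p^2 + p) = (p - 3)*(p + 1)*(p)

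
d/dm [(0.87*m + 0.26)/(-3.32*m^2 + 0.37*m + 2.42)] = (2.8884*m^2 + 1.7264*m + 2.0092)/(11.0224*m^4 - 2.4568*m^3 - 15.9319*m^2 + 1.7908*m + 5.8564)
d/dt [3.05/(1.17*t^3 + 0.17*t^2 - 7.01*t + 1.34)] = (-10.7055*t^2 - 1.037*t + 21.3805)/(1.17*t^3 + 0.17*t^2 - 7.01*t + 1.34)^2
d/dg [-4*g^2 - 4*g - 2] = -8*g - 4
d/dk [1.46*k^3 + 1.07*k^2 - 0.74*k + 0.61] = 4.38*k^2 + 2.14*k - 0.74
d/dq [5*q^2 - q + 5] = 10*q - 1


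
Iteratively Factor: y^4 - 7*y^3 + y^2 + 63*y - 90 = (y - 3)*(y^3 - 4*y^2 - 11*y + 30) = (y - 3)*(y - 2)*(y^2 - 2*y - 15) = (y - 5)*(y - 3)*(y - 2)*(y + 3)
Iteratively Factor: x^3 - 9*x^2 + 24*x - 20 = (x - 2)*(x^2 - 7*x + 10) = (x - 2)^2*(x - 5)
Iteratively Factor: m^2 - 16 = (m + 4)*(m - 4)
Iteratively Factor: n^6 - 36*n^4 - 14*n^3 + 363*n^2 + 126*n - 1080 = (n + 4)*(n^5 - 4*n^4 - 20*n^3 + 66*n^2 + 99*n - 270) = (n + 3)*(n + 4)*(n^4 - 7*n^3 + n^2 + 63*n - 90) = (n + 3)^2*(n + 4)*(n^3 - 10*n^2 + 31*n - 30) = (n - 3)*(n + 3)^2*(n + 4)*(n^2 - 7*n + 10) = (n - 3)*(n - 2)*(n + 3)^2*(n + 4)*(n - 5)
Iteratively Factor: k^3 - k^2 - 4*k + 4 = (k - 2)*(k^2 + k - 2) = (k - 2)*(k + 2)*(k - 1)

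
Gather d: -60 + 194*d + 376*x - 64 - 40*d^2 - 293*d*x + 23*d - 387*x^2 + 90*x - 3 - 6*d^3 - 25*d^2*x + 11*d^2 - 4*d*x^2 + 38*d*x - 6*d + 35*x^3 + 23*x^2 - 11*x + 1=-6*d^3 + d^2*(-25*x - 29) + d*(-4*x^2 - 255*x + 211) + 35*x^3 - 364*x^2 + 455*x - 126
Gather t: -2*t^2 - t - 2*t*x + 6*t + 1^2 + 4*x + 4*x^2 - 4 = -2*t^2 + t*(5 - 2*x) + 4*x^2 + 4*x - 3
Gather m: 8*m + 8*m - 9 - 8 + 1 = 16*m - 16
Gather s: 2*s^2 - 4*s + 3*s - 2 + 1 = 2*s^2 - s - 1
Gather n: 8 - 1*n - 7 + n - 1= 0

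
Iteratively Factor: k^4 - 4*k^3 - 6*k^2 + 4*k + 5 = (k - 5)*(k^3 + k^2 - k - 1) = (k - 5)*(k - 1)*(k^2 + 2*k + 1) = (k - 5)*(k - 1)*(k + 1)*(k + 1)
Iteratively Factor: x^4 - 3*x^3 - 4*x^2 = (x + 1)*(x^3 - 4*x^2) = (x - 4)*(x + 1)*(x^2) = x*(x - 4)*(x + 1)*(x)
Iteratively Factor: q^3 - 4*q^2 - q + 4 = (q - 1)*(q^2 - 3*q - 4) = (q - 1)*(q + 1)*(q - 4)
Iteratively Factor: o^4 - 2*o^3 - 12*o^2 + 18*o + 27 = (o - 3)*(o^3 + o^2 - 9*o - 9) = (o - 3)*(o + 3)*(o^2 - 2*o - 3) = (o - 3)*(o + 1)*(o + 3)*(o - 3)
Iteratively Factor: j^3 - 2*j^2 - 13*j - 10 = (j + 1)*(j^2 - 3*j - 10) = (j + 1)*(j + 2)*(j - 5)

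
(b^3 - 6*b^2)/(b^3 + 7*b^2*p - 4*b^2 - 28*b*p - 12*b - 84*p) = b^2/(b^2 + 7*b*p + 2*b + 14*p)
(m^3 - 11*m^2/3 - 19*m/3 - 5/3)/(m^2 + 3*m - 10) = (3*m^3 - 11*m^2 - 19*m - 5)/(3*(m^2 + 3*m - 10))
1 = 1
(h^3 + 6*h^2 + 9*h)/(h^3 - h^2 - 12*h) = (h + 3)/(h - 4)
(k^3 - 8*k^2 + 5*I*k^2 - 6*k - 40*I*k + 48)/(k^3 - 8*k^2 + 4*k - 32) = (k + 3*I)/(k - 2*I)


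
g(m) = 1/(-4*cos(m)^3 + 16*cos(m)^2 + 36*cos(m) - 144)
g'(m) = (-12*sin(m)*cos(m)^2 + 32*sin(m)*cos(m) + 36*sin(m))/(-4*cos(m)^3 + 16*cos(m)^2 + 36*cos(m) - 144)^2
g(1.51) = -0.01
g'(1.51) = 0.00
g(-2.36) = -0.01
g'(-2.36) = -0.00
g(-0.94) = -0.01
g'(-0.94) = -0.00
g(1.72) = -0.01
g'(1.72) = 0.00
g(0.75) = -0.01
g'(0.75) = 0.00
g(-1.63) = -0.01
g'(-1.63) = -0.00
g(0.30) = -0.01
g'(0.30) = 0.00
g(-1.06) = -0.01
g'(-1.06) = -0.00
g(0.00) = -0.01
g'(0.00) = 0.00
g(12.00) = -0.00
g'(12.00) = 0.00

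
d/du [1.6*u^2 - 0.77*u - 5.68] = 3.2*u - 0.77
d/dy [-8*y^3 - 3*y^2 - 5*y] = -24*y^2 - 6*y - 5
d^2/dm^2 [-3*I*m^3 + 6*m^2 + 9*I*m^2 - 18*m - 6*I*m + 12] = -18*I*m + 12 + 18*I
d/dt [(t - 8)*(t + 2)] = 2*t - 6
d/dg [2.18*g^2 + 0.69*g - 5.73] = 4.36*g + 0.69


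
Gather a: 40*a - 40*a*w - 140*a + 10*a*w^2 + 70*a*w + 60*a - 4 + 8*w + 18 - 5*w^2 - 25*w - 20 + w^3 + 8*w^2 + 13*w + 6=a*(10*w^2 + 30*w - 40) + w^3 + 3*w^2 - 4*w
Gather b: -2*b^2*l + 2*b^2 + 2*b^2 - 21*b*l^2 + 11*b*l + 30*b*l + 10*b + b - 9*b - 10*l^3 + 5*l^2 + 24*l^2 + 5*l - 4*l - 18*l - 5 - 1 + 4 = b^2*(4 - 2*l) + b*(-21*l^2 + 41*l + 2) - 10*l^3 + 29*l^2 - 17*l - 2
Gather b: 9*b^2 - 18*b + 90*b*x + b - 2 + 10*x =9*b^2 + b*(90*x - 17) + 10*x - 2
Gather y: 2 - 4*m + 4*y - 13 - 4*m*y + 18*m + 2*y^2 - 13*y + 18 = 14*m + 2*y^2 + y*(-4*m - 9) + 7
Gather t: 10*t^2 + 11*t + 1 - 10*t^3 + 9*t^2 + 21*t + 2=-10*t^3 + 19*t^2 + 32*t + 3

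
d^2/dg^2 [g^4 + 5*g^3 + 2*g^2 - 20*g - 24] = 12*g^2 + 30*g + 4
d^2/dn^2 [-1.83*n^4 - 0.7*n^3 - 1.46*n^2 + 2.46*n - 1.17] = -21.96*n^2 - 4.2*n - 2.92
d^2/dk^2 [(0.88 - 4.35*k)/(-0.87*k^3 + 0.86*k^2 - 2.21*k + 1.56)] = (19.75509*k^5 - 27.520884*k^4 + 0.241685999999987*k^3 + 56.788896*k^2 - 32.146608*k + 23.75932)/(0.658503*k^9 - 1.952802*k^8 + 6.948603*k^7 - 14.09948*k^6 + 24.654201*k^5 - 34.058778*k^4 + 34.935173*k^3 - 29.136276*k^2 + 16.134768*k - 3.796416)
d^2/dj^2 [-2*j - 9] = 0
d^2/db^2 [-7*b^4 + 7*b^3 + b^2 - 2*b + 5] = -84*b^2 + 42*b + 2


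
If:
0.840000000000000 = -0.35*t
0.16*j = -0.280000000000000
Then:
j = -1.75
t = -2.40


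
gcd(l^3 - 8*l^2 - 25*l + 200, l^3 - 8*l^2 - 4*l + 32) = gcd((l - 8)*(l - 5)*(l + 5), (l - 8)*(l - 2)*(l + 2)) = l - 8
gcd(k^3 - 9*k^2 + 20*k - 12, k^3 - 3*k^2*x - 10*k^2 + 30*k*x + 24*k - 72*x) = k - 6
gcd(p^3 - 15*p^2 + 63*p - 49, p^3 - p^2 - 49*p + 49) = p^2 - 8*p + 7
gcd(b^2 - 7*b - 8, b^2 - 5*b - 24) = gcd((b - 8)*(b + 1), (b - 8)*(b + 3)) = b - 8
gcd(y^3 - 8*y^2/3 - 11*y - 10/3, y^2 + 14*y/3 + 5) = 1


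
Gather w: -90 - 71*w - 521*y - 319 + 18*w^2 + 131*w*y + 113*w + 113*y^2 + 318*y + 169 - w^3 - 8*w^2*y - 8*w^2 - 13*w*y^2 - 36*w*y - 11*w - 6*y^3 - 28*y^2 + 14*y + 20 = -w^3 + w^2*(10 - 8*y) + w*(-13*y^2 + 95*y + 31) - 6*y^3 + 85*y^2 - 189*y - 220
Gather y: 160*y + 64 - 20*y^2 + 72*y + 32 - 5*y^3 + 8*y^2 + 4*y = -5*y^3 - 12*y^2 + 236*y + 96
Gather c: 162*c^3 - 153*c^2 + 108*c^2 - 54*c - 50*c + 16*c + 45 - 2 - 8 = 162*c^3 - 45*c^2 - 88*c + 35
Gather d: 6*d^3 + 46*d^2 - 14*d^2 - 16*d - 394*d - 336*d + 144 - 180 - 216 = 6*d^3 + 32*d^2 - 746*d - 252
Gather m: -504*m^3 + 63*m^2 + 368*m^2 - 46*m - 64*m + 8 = -504*m^3 + 431*m^2 - 110*m + 8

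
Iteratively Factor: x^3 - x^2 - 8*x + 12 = (x - 2)*(x^2 + x - 6) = (x - 2)^2*(x + 3)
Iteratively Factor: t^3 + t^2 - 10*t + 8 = (t - 2)*(t^2 + 3*t - 4) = (t - 2)*(t + 4)*(t - 1)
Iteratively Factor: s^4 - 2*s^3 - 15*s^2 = (s - 5)*(s^3 + 3*s^2) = s*(s - 5)*(s^2 + 3*s) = s^2*(s - 5)*(s + 3)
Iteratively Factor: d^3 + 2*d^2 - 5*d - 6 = (d + 1)*(d^2 + d - 6) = (d - 2)*(d + 1)*(d + 3)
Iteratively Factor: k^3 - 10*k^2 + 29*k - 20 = (k - 4)*(k^2 - 6*k + 5) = (k - 5)*(k - 4)*(k - 1)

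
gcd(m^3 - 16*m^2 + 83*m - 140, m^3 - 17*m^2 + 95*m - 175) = m^2 - 12*m + 35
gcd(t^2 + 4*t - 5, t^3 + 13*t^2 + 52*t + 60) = t + 5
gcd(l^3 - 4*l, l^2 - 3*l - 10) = l + 2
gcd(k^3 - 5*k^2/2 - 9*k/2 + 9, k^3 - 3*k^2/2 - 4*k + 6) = k^2 + k/2 - 3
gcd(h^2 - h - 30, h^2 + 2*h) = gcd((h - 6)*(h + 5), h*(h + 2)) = 1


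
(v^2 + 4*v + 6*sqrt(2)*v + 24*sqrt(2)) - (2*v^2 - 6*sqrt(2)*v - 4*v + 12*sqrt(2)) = -v^2 + 8*v + 12*sqrt(2)*v + 12*sqrt(2)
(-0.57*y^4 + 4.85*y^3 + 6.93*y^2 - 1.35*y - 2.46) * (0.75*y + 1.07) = -0.4275*y^5 + 3.0276*y^4 + 10.387*y^3 + 6.4026*y^2 - 3.2895*y - 2.6322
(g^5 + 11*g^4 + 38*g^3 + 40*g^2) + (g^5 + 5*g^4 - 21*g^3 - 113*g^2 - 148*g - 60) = 2*g^5 + 16*g^4 + 17*g^3 - 73*g^2 - 148*g - 60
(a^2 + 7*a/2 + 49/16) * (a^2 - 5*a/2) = a^4 + a^3 - 91*a^2/16 - 245*a/32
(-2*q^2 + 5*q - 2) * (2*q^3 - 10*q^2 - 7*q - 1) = -4*q^5 + 30*q^4 - 40*q^3 - 13*q^2 + 9*q + 2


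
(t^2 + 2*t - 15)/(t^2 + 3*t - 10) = (t - 3)/(t - 2)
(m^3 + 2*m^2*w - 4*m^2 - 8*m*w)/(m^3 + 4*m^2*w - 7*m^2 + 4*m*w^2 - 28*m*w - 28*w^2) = m*(m - 4)/(m^2 + 2*m*w - 7*m - 14*w)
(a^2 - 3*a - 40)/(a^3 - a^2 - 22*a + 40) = (a - 8)/(a^2 - 6*a + 8)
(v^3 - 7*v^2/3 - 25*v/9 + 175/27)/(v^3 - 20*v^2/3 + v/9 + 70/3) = (v - 5/3)/(v - 6)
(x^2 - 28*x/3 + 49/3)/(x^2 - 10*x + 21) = (x - 7/3)/(x - 3)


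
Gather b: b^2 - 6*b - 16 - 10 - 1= b^2 - 6*b - 27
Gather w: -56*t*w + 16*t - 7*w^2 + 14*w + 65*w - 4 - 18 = 16*t - 7*w^2 + w*(79 - 56*t) - 22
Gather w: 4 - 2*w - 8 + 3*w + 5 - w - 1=0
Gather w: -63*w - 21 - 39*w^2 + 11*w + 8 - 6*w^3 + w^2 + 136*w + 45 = -6*w^3 - 38*w^2 + 84*w + 32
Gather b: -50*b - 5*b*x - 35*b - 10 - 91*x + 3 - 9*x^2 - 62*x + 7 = b*(-5*x - 85) - 9*x^2 - 153*x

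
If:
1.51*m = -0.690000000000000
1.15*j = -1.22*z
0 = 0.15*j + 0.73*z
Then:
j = 0.00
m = -0.46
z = 0.00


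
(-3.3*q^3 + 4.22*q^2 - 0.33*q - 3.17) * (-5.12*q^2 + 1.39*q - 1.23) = 16.896*q^5 - 26.1934*q^4 + 11.6144*q^3 + 10.5811*q^2 - 4.0004*q + 3.8991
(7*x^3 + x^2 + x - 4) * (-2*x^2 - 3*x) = -14*x^5 - 23*x^4 - 5*x^3 + 5*x^2 + 12*x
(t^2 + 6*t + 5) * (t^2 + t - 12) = t^4 + 7*t^3 - t^2 - 67*t - 60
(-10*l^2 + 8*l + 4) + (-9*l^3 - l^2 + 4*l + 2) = -9*l^3 - 11*l^2 + 12*l + 6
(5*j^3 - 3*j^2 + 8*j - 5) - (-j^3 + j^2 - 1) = 6*j^3 - 4*j^2 + 8*j - 4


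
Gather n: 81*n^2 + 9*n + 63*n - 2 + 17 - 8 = 81*n^2 + 72*n + 7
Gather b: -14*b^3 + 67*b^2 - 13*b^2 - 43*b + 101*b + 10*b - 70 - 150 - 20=-14*b^3 + 54*b^2 + 68*b - 240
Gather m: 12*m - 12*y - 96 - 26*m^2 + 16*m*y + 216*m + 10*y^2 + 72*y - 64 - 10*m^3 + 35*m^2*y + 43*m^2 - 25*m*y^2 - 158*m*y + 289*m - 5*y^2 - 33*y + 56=-10*m^3 + m^2*(35*y + 17) + m*(-25*y^2 - 142*y + 517) + 5*y^2 + 27*y - 104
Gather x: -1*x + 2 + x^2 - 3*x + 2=x^2 - 4*x + 4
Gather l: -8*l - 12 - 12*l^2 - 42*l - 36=-12*l^2 - 50*l - 48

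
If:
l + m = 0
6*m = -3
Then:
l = 1/2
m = -1/2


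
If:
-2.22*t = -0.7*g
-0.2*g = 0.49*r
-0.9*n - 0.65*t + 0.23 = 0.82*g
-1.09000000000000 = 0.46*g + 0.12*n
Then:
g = -3.47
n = 4.20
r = 1.41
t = -1.09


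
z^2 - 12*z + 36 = (z - 6)^2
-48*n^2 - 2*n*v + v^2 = (-8*n + v)*(6*n + v)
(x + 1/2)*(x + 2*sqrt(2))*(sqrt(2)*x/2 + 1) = sqrt(2)*x^3/2 + sqrt(2)*x^2/4 + 3*x^2 + 3*x/2 + 2*sqrt(2)*x + sqrt(2)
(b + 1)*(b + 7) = b^2 + 8*b + 7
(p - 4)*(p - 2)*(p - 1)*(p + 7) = p^4 - 35*p^2 + 90*p - 56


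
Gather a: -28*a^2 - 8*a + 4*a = -28*a^2 - 4*a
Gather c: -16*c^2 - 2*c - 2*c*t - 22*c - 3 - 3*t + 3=-16*c^2 + c*(-2*t - 24) - 3*t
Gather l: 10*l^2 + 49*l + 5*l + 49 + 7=10*l^2 + 54*l + 56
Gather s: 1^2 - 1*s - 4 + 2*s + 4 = s + 1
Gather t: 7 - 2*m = 7 - 2*m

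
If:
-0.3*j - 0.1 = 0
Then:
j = -0.33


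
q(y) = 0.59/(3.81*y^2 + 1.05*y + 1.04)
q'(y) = 0.59*(-7.62*y - 1.05)/(3.81*y^2 + 1.05*y + 1.04)^2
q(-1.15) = 0.12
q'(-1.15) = 0.19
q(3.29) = 0.01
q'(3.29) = -0.01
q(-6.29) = 0.00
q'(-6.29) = 0.00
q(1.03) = 0.10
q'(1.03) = -0.14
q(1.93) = 0.03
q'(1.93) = -0.03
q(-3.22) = 0.02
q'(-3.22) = 0.01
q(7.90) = 0.00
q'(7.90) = -0.00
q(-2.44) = 0.03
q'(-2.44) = 0.02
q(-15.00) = 0.00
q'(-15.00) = 0.00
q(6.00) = 0.00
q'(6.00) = -0.00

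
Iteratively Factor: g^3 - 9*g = (g - 3)*(g^2 + 3*g) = g*(g - 3)*(g + 3)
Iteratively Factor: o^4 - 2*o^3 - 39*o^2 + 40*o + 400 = (o - 5)*(o^3 + 3*o^2 - 24*o - 80) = (o - 5)*(o + 4)*(o^2 - o - 20) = (o - 5)*(o + 4)^2*(o - 5)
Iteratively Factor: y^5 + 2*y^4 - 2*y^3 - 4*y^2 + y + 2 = (y + 1)*(y^4 + y^3 - 3*y^2 - y + 2) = (y - 1)*(y + 1)*(y^3 + 2*y^2 - y - 2) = (y - 1)^2*(y + 1)*(y^2 + 3*y + 2) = (y - 1)^2*(y + 1)^2*(y + 2)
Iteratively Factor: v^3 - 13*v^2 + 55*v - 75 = (v - 5)*(v^2 - 8*v + 15) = (v - 5)*(v - 3)*(v - 5)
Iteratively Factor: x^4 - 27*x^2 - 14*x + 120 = (x - 5)*(x^3 + 5*x^2 - 2*x - 24) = (x - 5)*(x + 4)*(x^2 + x - 6) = (x - 5)*(x + 3)*(x + 4)*(x - 2)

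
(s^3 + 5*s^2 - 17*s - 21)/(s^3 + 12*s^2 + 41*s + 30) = (s^2 + 4*s - 21)/(s^2 + 11*s + 30)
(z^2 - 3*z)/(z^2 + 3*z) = (z - 3)/(z + 3)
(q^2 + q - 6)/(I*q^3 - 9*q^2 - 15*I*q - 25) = (-q^2 - q + 6)/(-I*q^3 + 9*q^2 + 15*I*q + 25)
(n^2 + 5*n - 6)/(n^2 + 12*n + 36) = (n - 1)/(n + 6)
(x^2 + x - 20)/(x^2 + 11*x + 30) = (x - 4)/(x + 6)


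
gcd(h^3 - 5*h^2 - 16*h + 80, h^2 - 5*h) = h - 5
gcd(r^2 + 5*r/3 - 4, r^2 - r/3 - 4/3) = r - 4/3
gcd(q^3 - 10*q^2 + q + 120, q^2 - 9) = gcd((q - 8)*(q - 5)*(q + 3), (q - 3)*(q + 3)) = q + 3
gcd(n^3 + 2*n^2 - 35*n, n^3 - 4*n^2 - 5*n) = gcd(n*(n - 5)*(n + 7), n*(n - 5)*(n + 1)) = n^2 - 5*n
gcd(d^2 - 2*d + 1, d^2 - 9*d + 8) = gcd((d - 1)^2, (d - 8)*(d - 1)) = d - 1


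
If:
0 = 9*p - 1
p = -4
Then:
No Solution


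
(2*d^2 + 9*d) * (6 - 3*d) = -6*d^3 - 15*d^2 + 54*d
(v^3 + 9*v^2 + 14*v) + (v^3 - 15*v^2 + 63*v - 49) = 2*v^3 - 6*v^2 + 77*v - 49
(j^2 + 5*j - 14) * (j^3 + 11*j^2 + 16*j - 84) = j^5 + 16*j^4 + 57*j^3 - 158*j^2 - 644*j + 1176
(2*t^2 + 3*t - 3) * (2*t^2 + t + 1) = 4*t^4 + 8*t^3 - t^2 - 3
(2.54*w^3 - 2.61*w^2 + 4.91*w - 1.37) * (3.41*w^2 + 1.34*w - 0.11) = 8.6614*w^5 - 5.4965*w^4 + 12.9663*w^3 + 2.1948*w^2 - 2.3759*w + 0.1507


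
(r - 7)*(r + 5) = r^2 - 2*r - 35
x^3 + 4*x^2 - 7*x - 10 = (x - 2)*(x + 1)*(x + 5)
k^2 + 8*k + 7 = (k + 1)*(k + 7)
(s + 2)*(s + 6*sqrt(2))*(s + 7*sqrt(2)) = s^3 + 2*s^2 + 13*sqrt(2)*s^2 + 26*sqrt(2)*s + 84*s + 168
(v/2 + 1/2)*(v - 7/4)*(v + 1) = v^3/2 + v^2/8 - 5*v/4 - 7/8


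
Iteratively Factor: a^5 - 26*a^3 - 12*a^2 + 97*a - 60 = (a + 3)*(a^4 - 3*a^3 - 17*a^2 + 39*a - 20) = (a - 1)*(a + 3)*(a^3 - 2*a^2 - 19*a + 20) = (a - 1)^2*(a + 3)*(a^2 - a - 20) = (a - 5)*(a - 1)^2*(a + 3)*(a + 4)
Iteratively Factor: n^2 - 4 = (n + 2)*(n - 2)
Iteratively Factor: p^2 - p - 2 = (p + 1)*(p - 2)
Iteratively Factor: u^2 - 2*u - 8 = (u - 4)*(u + 2)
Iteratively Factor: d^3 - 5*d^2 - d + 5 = (d - 1)*(d^2 - 4*d - 5) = (d - 1)*(d + 1)*(d - 5)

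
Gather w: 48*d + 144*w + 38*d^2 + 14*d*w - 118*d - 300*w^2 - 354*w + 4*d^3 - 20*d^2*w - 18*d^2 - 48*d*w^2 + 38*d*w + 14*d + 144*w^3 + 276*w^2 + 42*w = 4*d^3 + 20*d^2 - 56*d + 144*w^3 + w^2*(-48*d - 24) + w*(-20*d^2 + 52*d - 168)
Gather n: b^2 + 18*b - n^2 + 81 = b^2 + 18*b - n^2 + 81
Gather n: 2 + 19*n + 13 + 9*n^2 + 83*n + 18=9*n^2 + 102*n + 33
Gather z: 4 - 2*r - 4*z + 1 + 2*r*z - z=-2*r + z*(2*r - 5) + 5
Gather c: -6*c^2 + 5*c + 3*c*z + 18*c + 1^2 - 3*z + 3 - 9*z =-6*c^2 + c*(3*z + 23) - 12*z + 4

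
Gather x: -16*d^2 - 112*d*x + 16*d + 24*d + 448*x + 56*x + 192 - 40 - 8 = -16*d^2 + 40*d + x*(504 - 112*d) + 144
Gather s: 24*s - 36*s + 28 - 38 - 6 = -12*s - 16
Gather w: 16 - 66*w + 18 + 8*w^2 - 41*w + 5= 8*w^2 - 107*w + 39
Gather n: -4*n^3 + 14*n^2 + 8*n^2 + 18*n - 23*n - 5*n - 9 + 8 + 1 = -4*n^3 + 22*n^2 - 10*n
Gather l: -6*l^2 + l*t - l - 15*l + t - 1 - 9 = -6*l^2 + l*(t - 16) + t - 10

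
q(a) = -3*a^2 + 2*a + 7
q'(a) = 2 - 6*a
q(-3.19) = -29.91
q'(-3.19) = 21.14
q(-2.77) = -21.56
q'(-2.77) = 18.62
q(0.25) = 7.31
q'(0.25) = 0.50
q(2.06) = -1.61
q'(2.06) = -10.36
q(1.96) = -0.60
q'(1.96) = -9.76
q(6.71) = -114.65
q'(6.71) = -38.26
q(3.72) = -27.08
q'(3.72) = -20.32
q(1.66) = 2.05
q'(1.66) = -7.96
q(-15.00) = -698.00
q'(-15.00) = 92.00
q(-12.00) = -449.00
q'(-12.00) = 74.00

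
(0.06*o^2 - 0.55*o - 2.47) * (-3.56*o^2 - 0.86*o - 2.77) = -0.2136*o^4 + 1.9064*o^3 + 9.1*o^2 + 3.6477*o + 6.8419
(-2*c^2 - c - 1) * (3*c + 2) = -6*c^3 - 7*c^2 - 5*c - 2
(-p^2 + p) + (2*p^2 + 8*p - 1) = p^2 + 9*p - 1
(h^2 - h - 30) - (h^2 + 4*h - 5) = -5*h - 25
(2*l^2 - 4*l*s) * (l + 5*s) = 2*l^3 + 6*l^2*s - 20*l*s^2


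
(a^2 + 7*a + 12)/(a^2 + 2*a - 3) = (a + 4)/(a - 1)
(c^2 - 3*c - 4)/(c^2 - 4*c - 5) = (c - 4)/(c - 5)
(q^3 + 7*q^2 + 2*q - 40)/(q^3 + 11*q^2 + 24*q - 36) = (q^3 + 7*q^2 + 2*q - 40)/(q^3 + 11*q^2 + 24*q - 36)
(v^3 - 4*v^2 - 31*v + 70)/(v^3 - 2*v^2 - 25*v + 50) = (v - 7)/(v - 5)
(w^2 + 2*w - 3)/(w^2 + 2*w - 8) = (w^2 + 2*w - 3)/(w^2 + 2*w - 8)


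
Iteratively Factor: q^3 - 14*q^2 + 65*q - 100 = (q - 4)*(q^2 - 10*q + 25) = (q - 5)*(q - 4)*(q - 5)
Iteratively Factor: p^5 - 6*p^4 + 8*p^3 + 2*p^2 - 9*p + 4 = (p - 1)*(p^4 - 5*p^3 + 3*p^2 + 5*p - 4) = (p - 4)*(p - 1)*(p^3 - p^2 - p + 1) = (p - 4)*(p - 1)^2*(p^2 - 1) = (p - 4)*(p - 1)^2*(p + 1)*(p - 1)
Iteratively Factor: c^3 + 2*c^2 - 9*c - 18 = (c - 3)*(c^2 + 5*c + 6) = (c - 3)*(c + 3)*(c + 2)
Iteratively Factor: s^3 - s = (s + 1)*(s^2 - s) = (s - 1)*(s + 1)*(s)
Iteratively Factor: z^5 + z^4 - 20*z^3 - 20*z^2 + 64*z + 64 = (z + 4)*(z^4 - 3*z^3 - 8*z^2 + 12*z + 16) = (z + 2)*(z + 4)*(z^3 - 5*z^2 + 2*z + 8) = (z - 4)*(z + 2)*(z + 4)*(z^2 - z - 2) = (z - 4)*(z - 2)*(z + 2)*(z + 4)*(z + 1)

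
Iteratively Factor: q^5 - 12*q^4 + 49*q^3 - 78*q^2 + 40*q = (q - 1)*(q^4 - 11*q^3 + 38*q^2 - 40*q) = (q - 5)*(q - 1)*(q^3 - 6*q^2 + 8*q) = (q - 5)*(q - 4)*(q - 1)*(q^2 - 2*q) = (q - 5)*(q - 4)*(q - 2)*(q - 1)*(q)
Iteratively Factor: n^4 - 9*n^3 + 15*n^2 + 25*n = (n - 5)*(n^3 - 4*n^2 - 5*n) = (n - 5)*(n + 1)*(n^2 - 5*n) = n*(n - 5)*(n + 1)*(n - 5)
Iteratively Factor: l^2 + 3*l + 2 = (l + 1)*(l + 2)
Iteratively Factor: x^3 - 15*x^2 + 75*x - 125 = (x - 5)*(x^2 - 10*x + 25) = (x - 5)^2*(x - 5)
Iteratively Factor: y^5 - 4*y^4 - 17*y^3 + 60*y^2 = (y - 3)*(y^4 - y^3 - 20*y^2) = (y - 3)*(y + 4)*(y^3 - 5*y^2) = y*(y - 3)*(y + 4)*(y^2 - 5*y) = y*(y - 5)*(y - 3)*(y + 4)*(y)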